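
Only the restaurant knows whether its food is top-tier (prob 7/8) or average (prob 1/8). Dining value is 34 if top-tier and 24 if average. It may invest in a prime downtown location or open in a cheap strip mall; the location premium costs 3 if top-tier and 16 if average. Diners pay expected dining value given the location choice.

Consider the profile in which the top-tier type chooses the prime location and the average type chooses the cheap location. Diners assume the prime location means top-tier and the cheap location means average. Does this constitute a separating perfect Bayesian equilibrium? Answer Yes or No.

Under these beliefs, the prime location earns price premium 34 and the cheap location earns price premium 24.
top-tier: the prime location nets 34 − 3 = 31; the cheap location nets 24. top-tier prefers the prime location.
average: the prime location nets 34 − 16 = 18; the cheap location nets 24. average prefers the cheap location.
Neither type deviates, so the separating profile is an equilibrium.

Yes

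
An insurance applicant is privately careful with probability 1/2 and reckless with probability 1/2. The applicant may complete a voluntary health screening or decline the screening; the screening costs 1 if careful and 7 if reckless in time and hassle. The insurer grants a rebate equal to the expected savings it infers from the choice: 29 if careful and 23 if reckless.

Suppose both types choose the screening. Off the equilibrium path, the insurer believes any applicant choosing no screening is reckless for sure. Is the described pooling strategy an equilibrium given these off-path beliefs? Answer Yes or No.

No

On path, the insurer holds the prior and pays 1/2·29 + 1/2·23 = 26. Off path (no screening), believing reckless, it pays 23.
careful: the screening nets 26 − 1 = 25; no screening nets 23. careful stays.
reckless: the screening nets 26 − 7 = 19; no screening nets 23. reckless would deviate.
A type deviates, so pooling fails.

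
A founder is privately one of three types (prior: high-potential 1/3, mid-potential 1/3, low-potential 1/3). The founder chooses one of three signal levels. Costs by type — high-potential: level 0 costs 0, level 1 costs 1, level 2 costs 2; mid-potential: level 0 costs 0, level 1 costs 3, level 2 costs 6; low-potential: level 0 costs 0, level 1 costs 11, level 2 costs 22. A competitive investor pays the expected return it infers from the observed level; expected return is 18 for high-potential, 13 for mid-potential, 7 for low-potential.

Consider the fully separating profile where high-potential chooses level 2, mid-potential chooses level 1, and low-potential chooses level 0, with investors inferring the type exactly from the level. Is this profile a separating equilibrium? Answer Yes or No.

Separating valuations: level 2 → 18, level 1 → 13, level 0 → 7.
high-potential (assigned level 2): level 0: 7 − 0 = 7; level 1: 13 − 1 = 12; level 2: 18 − 2 = 16. high-potential stays.
mid-potential (assigned level 1): level 0: 7 − 0 = 7; level 1: 13 − 3 = 10; level 2: 18 − 6 = 12. mid-potential prefers level 2.
low-potential (assigned level 0): level 0: 7 − 0 = 7; level 1: 13 − 11 = 2; level 2: 18 − 22 = -4. low-potential stays.
At least one type deviates; the separating profile fails.

No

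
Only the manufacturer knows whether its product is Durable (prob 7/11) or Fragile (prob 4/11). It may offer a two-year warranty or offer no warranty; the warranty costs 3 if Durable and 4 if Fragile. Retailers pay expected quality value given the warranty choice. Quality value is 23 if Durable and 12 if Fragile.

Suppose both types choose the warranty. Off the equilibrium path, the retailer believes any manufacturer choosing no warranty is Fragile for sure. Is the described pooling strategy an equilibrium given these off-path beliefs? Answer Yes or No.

On path, the retailer holds the prior and pays 7/11·23 + 4/11·12 = 19. Off path (no warranty), believing Fragile, it pays 12.
Durable: the warranty nets 19 − 3 = 16; no warranty nets 12. Durable stays.
Fragile: the warranty nets 19 − 4 = 15; no warranty nets 12. Fragile stays.
No type deviates, so pooling is sustained.

Yes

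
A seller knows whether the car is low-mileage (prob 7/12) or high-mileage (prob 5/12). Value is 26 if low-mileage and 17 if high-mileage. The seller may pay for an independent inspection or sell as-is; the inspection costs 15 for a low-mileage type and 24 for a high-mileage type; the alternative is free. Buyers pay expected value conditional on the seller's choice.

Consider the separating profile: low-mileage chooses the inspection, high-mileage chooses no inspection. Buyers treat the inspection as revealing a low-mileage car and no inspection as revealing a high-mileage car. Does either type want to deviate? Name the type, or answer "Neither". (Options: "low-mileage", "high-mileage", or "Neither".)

low-mileage

The inspection pays 26; no inspection pays 17.
low-mileage: assigned the inspection, nets 26 − 15 = 11; deviating to no inspection nets 17.
high-mileage: assigned no inspection, nets 17; deviating to the inspection nets 26 − 24 = 2.
The low-mileage type gains 6 by deviating.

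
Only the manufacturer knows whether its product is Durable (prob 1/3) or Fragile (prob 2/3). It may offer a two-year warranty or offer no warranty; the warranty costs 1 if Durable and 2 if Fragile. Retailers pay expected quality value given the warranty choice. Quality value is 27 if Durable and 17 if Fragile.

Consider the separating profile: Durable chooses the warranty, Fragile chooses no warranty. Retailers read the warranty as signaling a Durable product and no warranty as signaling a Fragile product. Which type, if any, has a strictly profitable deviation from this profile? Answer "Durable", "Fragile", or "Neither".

Fragile

The warranty pays 27; no warranty pays 17.
Durable: assigned the warranty, nets 27 − 1 = 26; deviating to no warranty nets 17.
Fragile: assigned no warranty, nets 17; deviating to the warranty nets 27 − 2 = 25.
The Fragile type gains 8 by deviating.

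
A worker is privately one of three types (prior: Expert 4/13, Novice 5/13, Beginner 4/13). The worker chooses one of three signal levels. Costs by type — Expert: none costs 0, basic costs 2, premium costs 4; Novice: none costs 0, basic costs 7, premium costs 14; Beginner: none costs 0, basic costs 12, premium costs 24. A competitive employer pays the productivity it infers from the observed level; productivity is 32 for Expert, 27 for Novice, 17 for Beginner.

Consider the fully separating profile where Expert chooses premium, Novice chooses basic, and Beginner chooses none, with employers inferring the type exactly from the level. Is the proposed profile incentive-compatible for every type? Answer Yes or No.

Separating wages: premium → 32, basic → 27, none → 17.
Expert (assigned premium): none: 17 − 0 = 17; basic: 27 − 2 = 25; premium: 32 − 4 = 28. Expert stays.
Novice (assigned basic): none: 17 − 0 = 17; basic: 27 − 7 = 20; premium: 32 − 14 = 18. Novice stays.
Beginner (assigned none): none: 17 − 0 = 17; basic: 27 − 12 = 15; premium: 32 − 24 = 8. Beginner stays.
Every type prefers its assigned level; separation holds.

Yes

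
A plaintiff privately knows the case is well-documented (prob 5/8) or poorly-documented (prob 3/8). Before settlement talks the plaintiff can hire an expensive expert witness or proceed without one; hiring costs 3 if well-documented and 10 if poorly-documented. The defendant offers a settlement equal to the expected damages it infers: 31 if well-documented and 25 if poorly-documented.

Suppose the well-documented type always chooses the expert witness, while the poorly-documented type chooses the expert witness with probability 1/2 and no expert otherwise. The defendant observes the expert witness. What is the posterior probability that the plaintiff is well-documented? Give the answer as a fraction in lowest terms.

10/13

P(the expert witness) = (5/8)·1 + (3/8)·(1/2) = 13/16.
By Bayes' rule, P(well-documented | the expert witness) = (5/8) / (13/16) = 10/13.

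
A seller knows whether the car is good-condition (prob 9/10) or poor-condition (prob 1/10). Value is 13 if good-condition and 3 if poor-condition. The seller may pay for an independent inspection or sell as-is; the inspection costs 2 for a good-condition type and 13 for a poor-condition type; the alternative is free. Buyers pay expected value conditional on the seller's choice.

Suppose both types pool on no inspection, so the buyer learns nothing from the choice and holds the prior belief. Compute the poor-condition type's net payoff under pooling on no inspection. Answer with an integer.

12

Pooled price = 9/10·13 + 1/10·3 = 12.
poor-condition pays no cost for no inspection, so net payoff = 12.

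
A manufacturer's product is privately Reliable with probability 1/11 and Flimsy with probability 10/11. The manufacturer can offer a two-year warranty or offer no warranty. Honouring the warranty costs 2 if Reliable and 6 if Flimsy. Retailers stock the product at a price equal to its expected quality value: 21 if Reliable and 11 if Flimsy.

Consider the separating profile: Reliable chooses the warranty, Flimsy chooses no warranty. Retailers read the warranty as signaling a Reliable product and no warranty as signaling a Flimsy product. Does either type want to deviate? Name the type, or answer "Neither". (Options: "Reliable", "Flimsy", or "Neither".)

The warranty pays 21; no warranty pays 11.
Reliable: assigned the warranty, nets 21 − 2 = 19; deviating to no warranty nets 11.
Flimsy: assigned no warranty, nets 11; deviating to the warranty nets 21 − 6 = 15.
The Flimsy type gains 4 by deviating.

Flimsy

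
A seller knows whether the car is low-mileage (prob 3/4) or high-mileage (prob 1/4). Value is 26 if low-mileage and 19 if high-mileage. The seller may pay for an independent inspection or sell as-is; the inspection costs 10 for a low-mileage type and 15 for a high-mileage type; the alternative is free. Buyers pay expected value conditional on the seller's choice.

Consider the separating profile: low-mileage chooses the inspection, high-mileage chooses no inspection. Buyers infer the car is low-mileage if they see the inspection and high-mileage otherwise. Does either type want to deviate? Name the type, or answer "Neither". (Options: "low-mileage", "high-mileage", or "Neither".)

low-mileage

The inspection pays 26; no inspection pays 19.
low-mileage: assigned the inspection, nets 26 − 10 = 16; deviating to no inspection nets 19.
high-mileage: assigned no inspection, nets 19; deviating to the inspection nets 26 − 15 = 11.
The low-mileage type gains 3 by deviating.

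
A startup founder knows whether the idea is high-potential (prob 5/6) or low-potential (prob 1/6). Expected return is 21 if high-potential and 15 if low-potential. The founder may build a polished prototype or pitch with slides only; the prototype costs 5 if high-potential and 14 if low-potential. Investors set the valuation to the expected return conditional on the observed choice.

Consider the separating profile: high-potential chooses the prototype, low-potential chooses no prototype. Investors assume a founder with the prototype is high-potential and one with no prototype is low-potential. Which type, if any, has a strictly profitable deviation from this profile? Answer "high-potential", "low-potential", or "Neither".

Neither

The prototype pays 21; no prototype pays 15.
high-potential: assigned the prototype, nets 21 − 5 = 16; deviating to no prototype nets 15.
low-potential: assigned no prototype, nets 15; deviating to the prototype nets 21 − 14 = 7.
Both types strictly prefer their assigned action; no profitable deviation.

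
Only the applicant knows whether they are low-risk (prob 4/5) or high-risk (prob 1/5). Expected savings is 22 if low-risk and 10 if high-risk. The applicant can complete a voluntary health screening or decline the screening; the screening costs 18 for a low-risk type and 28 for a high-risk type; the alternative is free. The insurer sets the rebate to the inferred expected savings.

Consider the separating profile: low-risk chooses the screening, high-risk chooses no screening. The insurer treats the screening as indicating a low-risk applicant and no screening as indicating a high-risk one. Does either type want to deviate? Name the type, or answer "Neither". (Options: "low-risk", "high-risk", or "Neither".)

low-risk

The screening pays 22; no screening pays 10.
low-risk: assigned the screening, nets 22 − 18 = 4; deviating to no screening nets 10.
high-risk: assigned no screening, nets 10; deviating to the screening nets 22 − 28 = -6.
The low-risk type gains 6 by deviating.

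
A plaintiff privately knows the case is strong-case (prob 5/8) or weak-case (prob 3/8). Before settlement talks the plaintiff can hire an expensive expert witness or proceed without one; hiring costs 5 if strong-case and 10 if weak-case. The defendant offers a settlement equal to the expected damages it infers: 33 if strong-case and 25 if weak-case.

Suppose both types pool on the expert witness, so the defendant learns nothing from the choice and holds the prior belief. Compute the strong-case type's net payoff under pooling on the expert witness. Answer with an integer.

Pooled settlement = 5/8·33 + 3/8·25 = 30.
strong-case pays cost 5 for the expert witness, so net payoff = 30 − 5 = 25.

25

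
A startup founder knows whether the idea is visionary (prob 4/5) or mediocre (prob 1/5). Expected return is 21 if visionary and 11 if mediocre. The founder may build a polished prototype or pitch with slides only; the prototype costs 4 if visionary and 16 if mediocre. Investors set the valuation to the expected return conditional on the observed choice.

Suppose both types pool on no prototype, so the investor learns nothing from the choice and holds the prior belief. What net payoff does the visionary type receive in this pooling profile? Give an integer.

Pooled valuation = 4/5·21 + 1/5·11 = 19.
visionary pays no cost for no prototype, so net payoff = 19.

19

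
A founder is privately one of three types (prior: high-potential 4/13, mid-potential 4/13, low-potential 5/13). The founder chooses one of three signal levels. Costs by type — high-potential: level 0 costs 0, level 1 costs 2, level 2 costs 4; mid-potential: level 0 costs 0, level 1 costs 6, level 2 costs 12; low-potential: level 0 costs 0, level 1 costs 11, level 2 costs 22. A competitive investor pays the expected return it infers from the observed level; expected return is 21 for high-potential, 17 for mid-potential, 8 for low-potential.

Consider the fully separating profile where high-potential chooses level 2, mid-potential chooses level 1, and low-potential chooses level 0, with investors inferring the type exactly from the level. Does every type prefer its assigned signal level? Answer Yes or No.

Yes

Separating valuations: level 2 → 21, level 1 → 17, level 0 → 8.
high-potential (assigned level 2): level 0: 8 − 0 = 8; level 1: 17 − 2 = 15; level 2: 21 − 4 = 17. high-potential stays.
mid-potential (assigned level 1): level 0: 8 − 0 = 8; level 1: 17 − 6 = 11; level 2: 21 − 12 = 9. mid-potential stays.
low-potential (assigned level 0): level 0: 8 − 0 = 8; level 1: 17 − 11 = 6; level 2: 21 − 22 = -1. low-potential stays.
Every type prefers its assigned level; separation holds.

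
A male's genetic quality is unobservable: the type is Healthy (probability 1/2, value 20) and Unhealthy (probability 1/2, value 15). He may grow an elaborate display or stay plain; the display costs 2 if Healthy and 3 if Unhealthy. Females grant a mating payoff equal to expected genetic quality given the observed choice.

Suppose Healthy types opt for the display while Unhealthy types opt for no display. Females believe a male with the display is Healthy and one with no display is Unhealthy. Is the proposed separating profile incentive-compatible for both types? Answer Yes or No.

Under these beliefs, the display earns mating payoff 20 and no display earns mating payoff 15.
Healthy: the display nets 20 − 2 = 18; no display nets 15. Healthy prefers the display.
Unhealthy: the display nets 20 − 3 = 17; no display nets 15. Unhealthy would deviate to the display.
Unhealthy has a profitable deviation, so the profile is not an equilibrium.

No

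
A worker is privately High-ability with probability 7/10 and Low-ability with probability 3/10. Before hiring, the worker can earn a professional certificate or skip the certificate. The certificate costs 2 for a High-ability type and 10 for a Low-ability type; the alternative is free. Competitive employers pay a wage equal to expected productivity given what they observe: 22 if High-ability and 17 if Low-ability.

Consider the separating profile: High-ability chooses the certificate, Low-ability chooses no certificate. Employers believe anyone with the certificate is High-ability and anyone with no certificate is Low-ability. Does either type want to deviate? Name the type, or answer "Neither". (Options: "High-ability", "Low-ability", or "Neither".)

The certificate pays 22; no certificate pays 17.
High-ability: assigned the certificate, nets 22 − 2 = 20; deviating to no certificate nets 17.
Low-ability: assigned no certificate, nets 17; deviating to the certificate nets 22 − 10 = 12.
Both types strictly prefer their assigned action; no profitable deviation.

Neither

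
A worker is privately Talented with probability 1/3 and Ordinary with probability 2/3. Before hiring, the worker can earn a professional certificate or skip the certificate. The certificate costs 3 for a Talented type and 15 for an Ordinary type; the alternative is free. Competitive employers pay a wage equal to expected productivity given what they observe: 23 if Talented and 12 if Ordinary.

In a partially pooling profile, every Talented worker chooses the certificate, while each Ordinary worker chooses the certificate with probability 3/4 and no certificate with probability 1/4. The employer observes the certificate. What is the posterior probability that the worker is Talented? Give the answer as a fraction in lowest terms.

P(the certificate) = (1/3)·1 + (2/3)·(3/4) = 5/6.
By Bayes' rule, P(Talented | the certificate) = (1/3) / (5/6) = 2/5.

2/5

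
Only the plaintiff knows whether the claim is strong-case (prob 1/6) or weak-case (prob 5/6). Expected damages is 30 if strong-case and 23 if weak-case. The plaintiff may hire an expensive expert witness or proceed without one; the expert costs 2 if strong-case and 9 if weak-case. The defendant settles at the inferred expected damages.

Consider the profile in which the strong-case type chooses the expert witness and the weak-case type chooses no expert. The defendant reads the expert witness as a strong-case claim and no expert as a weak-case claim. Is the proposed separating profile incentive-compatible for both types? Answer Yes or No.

Yes

Under these beliefs, the expert witness earns settlement 30 and no expert earns settlement 23.
strong-case: the expert witness nets 30 − 2 = 28; no expert nets 23. strong-case prefers the expert witness.
weak-case: the expert witness nets 30 − 9 = 21; no expert nets 23. weak-case prefers no expert.
Neither type deviates, so the separating profile is an equilibrium.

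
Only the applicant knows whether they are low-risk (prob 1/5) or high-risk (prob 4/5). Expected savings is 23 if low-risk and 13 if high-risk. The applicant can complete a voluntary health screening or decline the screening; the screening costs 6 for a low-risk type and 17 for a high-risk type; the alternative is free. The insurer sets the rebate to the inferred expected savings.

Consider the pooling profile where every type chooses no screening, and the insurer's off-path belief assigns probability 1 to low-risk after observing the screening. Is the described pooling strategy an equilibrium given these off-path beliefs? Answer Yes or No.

On path, the insurer holds the prior and pays 1/5·23 + 4/5·13 = 15. Off path (the screening), believing low-risk, it pays 23.
low-risk: no screening nets 15; the screening nets 23 − 6 = 17. low-risk would deviate.
high-risk: no screening nets 15; the screening nets 23 − 17 = 6. high-risk stays.
A type deviates, so pooling fails.

No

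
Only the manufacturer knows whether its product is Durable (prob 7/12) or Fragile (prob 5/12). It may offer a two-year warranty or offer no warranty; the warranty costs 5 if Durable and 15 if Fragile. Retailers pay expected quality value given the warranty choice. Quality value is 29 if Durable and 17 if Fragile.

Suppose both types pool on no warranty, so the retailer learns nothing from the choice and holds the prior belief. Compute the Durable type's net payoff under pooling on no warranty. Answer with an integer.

24

Pooled price = 7/12·29 + 5/12·17 = 24.
Durable pays no cost for no warranty, so net payoff = 24.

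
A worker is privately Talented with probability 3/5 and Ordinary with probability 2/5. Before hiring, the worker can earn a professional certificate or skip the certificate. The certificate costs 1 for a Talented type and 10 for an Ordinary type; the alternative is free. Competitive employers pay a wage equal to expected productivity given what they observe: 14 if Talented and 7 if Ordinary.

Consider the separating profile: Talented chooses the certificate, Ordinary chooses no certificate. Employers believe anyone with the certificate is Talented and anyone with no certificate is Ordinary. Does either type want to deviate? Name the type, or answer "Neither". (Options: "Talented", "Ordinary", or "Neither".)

The certificate pays 14; no certificate pays 7.
Talented: assigned the certificate, nets 14 − 1 = 13; deviating to no certificate nets 7.
Ordinary: assigned no certificate, nets 7; deviating to the certificate nets 14 − 10 = 4.
Both types strictly prefer their assigned action; no profitable deviation.

Neither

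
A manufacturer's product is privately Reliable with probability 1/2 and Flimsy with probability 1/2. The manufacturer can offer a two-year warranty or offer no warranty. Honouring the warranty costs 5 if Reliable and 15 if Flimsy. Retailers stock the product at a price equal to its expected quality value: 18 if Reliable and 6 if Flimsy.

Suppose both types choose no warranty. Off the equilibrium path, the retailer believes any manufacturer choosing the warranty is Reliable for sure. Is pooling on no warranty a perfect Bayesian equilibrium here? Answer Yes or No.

On path, the retailer holds the prior and pays 1/2·18 + 1/2·6 = 12. Off path (the warranty), believing Reliable, it pays 18.
Reliable: no warranty nets 12; the warranty nets 18 − 5 = 13. Reliable would deviate.
Flimsy: no warranty nets 12; the warranty nets 18 − 15 = 3. Flimsy stays.
A type deviates, so pooling fails.

No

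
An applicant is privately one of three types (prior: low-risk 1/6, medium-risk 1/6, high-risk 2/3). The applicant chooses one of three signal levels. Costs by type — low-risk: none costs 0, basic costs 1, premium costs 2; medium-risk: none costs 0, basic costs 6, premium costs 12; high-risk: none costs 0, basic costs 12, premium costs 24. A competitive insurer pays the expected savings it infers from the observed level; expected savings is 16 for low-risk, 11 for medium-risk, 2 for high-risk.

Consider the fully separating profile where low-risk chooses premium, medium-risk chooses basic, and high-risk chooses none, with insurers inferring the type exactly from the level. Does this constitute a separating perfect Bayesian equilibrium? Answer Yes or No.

Yes

Separating rebates: premium → 16, basic → 11, none → 2.
low-risk (assigned premium): none: 2 − 0 = 2; basic: 11 − 1 = 10; premium: 16 − 2 = 14. low-risk stays.
medium-risk (assigned basic): none: 2 − 0 = 2; basic: 11 − 6 = 5; premium: 16 − 12 = 4. medium-risk stays.
high-risk (assigned none): none: 2 − 0 = 2; basic: 11 − 12 = -1; premium: 16 − 24 = -8. high-risk stays.
Every type prefers its assigned level; separation holds.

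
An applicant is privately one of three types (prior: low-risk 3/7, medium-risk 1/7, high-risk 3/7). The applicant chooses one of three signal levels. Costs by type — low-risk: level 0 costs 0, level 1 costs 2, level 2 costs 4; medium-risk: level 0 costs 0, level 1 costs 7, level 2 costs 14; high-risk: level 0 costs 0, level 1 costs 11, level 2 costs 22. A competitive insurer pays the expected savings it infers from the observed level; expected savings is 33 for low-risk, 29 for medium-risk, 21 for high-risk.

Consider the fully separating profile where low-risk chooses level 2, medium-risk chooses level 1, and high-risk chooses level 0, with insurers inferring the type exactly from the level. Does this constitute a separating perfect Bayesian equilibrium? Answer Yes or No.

Separating rebates: level 2 → 33, level 1 → 29, level 0 → 21.
low-risk (assigned level 2): level 0: 21 − 0 = 21; level 1: 29 − 2 = 27; level 2: 33 − 4 = 29. low-risk stays.
medium-risk (assigned level 1): level 0: 21 − 0 = 21; level 1: 29 − 7 = 22; level 2: 33 − 14 = 19. medium-risk stays.
high-risk (assigned level 0): level 0: 21 − 0 = 21; level 1: 29 − 11 = 18; level 2: 33 − 22 = 11. high-risk stays.
Every type prefers its assigned level; separation holds.

Yes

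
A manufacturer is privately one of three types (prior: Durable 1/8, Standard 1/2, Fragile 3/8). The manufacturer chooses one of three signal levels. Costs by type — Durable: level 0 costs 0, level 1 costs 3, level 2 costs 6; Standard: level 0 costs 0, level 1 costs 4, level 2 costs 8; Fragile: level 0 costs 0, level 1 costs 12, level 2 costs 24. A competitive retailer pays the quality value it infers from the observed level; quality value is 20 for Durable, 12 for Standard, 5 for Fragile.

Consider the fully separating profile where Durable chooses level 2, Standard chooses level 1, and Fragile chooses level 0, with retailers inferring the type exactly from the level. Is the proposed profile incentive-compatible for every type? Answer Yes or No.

Separating prices: level 2 → 20, level 1 → 12, level 0 → 5.
Durable (assigned level 2): level 0: 5 − 0 = 5; level 1: 12 − 3 = 9; level 2: 20 − 6 = 14. Durable stays.
Standard (assigned level 1): level 0: 5 − 0 = 5; level 1: 12 − 4 = 8; level 2: 20 − 8 = 12. Standard prefers level 2.
Fragile (assigned level 0): level 0: 5 − 0 = 5; level 1: 12 − 12 = 0; level 2: 20 − 24 = -4. Fragile stays.
At least one type deviates; the separating profile fails.

No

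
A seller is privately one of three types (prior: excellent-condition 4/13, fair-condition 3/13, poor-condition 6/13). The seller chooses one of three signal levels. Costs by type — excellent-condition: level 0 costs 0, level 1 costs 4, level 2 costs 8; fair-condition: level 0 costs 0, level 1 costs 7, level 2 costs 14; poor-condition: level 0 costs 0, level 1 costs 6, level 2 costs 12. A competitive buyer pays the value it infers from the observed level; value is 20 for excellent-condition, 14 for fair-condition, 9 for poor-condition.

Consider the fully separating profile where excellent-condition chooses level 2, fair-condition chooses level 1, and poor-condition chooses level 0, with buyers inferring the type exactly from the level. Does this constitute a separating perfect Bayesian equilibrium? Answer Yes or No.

No

Separating prices: level 2 → 20, level 1 → 14, level 0 → 9.
excellent-condition (assigned level 2): level 0: 9 − 0 = 9; level 1: 14 − 4 = 10; level 2: 20 − 8 = 12. excellent-condition stays.
fair-condition (assigned level 1): level 0: 9 − 0 = 9; level 1: 14 − 7 = 7; level 2: 20 − 14 = 6. fair-condition prefers level 0.
poor-condition (assigned level 0): level 0: 9 − 0 = 9; level 1: 14 − 6 = 8; level 2: 20 − 12 = 8. poor-condition stays.
At least one type deviates; the separating profile fails.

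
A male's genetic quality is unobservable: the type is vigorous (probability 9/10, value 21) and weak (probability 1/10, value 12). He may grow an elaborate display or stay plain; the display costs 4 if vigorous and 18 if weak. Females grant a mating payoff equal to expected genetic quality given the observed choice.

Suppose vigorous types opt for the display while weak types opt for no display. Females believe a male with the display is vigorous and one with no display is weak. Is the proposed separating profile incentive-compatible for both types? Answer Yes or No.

Yes

Under these beliefs, the display earns mating payoff 21 and no display earns mating payoff 12.
vigorous: the display nets 21 − 4 = 17; no display nets 12. vigorous prefers the display.
weak: the display nets 21 − 18 = 3; no display nets 12. weak prefers no display.
Neither type deviates, so the separating profile is an equilibrium.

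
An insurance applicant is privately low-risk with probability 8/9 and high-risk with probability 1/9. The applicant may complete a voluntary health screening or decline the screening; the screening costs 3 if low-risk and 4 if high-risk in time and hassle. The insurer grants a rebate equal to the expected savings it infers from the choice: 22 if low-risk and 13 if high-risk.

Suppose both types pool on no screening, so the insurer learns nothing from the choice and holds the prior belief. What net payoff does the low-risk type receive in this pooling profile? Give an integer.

21

Pooled rebate = 8/9·22 + 1/9·13 = 21.
low-risk pays no cost for no screening, so net payoff = 21.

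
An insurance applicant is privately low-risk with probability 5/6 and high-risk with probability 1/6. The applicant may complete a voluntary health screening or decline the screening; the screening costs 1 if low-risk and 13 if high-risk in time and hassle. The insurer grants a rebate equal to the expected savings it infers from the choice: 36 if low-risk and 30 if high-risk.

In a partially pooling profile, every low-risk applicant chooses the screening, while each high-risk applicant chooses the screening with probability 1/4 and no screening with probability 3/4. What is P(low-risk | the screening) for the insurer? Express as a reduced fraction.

20/21

P(the screening) = (5/6)·1 + (1/6)·(1/4) = 7/8.
By Bayes' rule, P(low-risk | the screening) = (5/6) / (7/8) = 20/21.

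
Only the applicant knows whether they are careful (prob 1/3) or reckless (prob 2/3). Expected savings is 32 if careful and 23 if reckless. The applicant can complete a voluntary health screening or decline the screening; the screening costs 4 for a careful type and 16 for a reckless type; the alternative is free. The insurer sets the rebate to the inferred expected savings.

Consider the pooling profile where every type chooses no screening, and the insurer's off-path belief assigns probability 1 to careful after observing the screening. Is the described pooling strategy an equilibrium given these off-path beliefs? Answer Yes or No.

On path, the insurer holds the prior and pays 1/3·32 + 2/3·23 = 26. Off path (the screening), believing careful, it pays 32.
careful: no screening nets 26; the screening nets 32 − 4 = 28. careful would deviate.
reckless: no screening nets 26; the screening nets 32 − 16 = 16. reckless stays.
A type deviates, so pooling fails.

No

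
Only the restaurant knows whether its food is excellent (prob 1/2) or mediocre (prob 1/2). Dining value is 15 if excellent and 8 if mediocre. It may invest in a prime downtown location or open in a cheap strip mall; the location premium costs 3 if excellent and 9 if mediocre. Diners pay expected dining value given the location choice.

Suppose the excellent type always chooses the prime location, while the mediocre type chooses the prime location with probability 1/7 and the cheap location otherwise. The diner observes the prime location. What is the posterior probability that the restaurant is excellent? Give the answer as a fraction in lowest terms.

7/8

P(the prime location) = (1/2)·1 + (1/2)·(1/7) = 4/7.
By Bayes' rule, P(excellent | the prime location) = (1/2) / (4/7) = 7/8.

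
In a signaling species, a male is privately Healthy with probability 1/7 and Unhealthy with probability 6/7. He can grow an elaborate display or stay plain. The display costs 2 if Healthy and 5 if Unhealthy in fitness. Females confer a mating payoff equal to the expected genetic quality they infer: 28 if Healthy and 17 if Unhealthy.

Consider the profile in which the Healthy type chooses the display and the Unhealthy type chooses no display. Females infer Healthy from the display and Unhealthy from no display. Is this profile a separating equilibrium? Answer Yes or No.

Under these beliefs, the display earns mating payoff 28 and no display earns mating payoff 17.
Healthy: the display nets 28 − 2 = 26; no display nets 17. Healthy prefers the display.
Unhealthy: the display nets 28 − 5 = 23; no display nets 17. Unhealthy would deviate to the display.
Unhealthy has a profitable deviation, so the profile is not an equilibrium.

No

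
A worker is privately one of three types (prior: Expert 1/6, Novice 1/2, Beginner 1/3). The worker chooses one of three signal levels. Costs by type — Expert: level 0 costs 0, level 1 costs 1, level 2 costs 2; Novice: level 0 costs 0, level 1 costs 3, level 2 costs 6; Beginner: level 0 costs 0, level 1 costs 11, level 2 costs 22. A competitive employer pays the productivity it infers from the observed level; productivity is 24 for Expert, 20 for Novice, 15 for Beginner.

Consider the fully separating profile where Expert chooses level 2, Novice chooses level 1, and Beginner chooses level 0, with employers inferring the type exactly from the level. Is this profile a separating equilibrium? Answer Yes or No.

Separating wages: level 2 → 24, level 1 → 20, level 0 → 15.
Expert (assigned level 2): level 0: 15 − 0 = 15; level 1: 20 − 1 = 19; level 2: 24 − 2 = 22. Expert stays.
Novice (assigned level 1): level 0: 15 − 0 = 15; level 1: 20 − 3 = 17; level 2: 24 − 6 = 18. Novice prefers level 2.
Beginner (assigned level 0): level 0: 15 − 0 = 15; level 1: 20 − 11 = 9; level 2: 24 − 22 = 2. Beginner stays.
At least one type deviates; the separating profile fails.

No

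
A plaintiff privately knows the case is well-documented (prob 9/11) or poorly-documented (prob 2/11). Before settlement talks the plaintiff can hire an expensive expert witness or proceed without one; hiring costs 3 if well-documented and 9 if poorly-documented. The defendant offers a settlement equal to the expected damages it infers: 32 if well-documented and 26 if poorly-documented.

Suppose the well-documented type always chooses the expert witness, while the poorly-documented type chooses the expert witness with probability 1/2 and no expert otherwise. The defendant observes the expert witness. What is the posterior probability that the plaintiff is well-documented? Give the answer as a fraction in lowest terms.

P(the expert witness) = (9/11)·1 + (2/11)·(1/2) = 10/11.
By Bayes' rule, P(well-documented | the expert witness) = (9/11) / (10/11) = 9/10.

9/10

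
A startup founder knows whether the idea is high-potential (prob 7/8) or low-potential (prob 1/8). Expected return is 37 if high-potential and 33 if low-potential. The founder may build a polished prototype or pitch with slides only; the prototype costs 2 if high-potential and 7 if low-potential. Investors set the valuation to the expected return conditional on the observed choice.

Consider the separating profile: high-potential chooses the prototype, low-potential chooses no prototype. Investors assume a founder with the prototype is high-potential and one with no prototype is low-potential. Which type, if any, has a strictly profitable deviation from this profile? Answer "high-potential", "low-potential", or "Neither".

Neither

The prototype pays 37; no prototype pays 33.
high-potential: assigned the prototype, nets 37 − 2 = 35; deviating to no prototype nets 33.
low-potential: assigned no prototype, nets 33; deviating to the prototype nets 37 − 7 = 30.
Both types strictly prefer their assigned action; no profitable deviation.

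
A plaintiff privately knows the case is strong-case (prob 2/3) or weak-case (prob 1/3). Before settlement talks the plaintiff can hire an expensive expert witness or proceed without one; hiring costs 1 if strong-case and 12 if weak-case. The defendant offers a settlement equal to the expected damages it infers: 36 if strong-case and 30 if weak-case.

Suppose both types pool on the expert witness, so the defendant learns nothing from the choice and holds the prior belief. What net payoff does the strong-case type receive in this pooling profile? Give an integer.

33

Pooled settlement = 2/3·36 + 1/3·30 = 34.
strong-case pays cost 1 for the expert witness, so net payoff = 34 − 1 = 33.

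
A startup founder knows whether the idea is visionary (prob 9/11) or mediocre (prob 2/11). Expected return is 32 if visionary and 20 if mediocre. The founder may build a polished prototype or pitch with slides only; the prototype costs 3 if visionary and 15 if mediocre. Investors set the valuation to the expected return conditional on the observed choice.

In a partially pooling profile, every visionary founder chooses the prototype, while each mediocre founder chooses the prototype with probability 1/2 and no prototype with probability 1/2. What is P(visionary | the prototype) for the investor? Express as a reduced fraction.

9/10

P(the prototype) = (9/11)·1 + (2/11)·(1/2) = 10/11.
By Bayes' rule, P(visionary | the prototype) = (9/11) / (10/11) = 9/10.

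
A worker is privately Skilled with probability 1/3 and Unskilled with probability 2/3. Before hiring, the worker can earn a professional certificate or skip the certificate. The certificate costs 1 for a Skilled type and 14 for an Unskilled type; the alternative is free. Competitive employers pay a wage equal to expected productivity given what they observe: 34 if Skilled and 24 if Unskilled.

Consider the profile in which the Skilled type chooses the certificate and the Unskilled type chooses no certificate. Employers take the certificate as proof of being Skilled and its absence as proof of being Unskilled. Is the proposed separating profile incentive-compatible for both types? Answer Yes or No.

Yes

Under these beliefs, the certificate earns wage 34 and no certificate earns wage 24.
Skilled: the certificate nets 34 − 1 = 33; no certificate nets 24. Skilled prefers the certificate.
Unskilled: the certificate nets 34 − 14 = 20; no certificate nets 24. Unskilled prefers no certificate.
Neither type deviates, so the separating profile is an equilibrium.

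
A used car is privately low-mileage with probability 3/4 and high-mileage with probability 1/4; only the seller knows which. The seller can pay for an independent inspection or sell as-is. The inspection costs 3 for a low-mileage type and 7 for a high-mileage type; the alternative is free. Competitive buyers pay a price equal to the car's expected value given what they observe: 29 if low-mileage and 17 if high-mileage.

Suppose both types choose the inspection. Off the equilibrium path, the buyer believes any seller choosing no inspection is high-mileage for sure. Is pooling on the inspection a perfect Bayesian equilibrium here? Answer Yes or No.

On path, the buyer holds the prior and pays 3/4·29 + 1/4·17 = 26. Off path (no inspection), believing high-mileage, it pays 17.
low-mileage: the inspection nets 26 − 3 = 23; no inspection nets 17. low-mileage stays.
high-mileage: the inspection nets 26 − 7 = 19; no inspection nets 17. high-mileage stays.
No type deviates, so pooling is sustained.

Yes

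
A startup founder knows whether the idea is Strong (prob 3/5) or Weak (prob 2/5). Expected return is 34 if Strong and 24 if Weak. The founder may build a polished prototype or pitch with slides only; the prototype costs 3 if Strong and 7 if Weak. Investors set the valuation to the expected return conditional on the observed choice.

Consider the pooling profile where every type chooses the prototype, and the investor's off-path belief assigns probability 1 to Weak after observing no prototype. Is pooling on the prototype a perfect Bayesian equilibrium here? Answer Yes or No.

On path, the investor holds the prior and pays 3/5·34 + 2/5·24 = 30. Off path (no prototype), believing Weak, it pays 24.
Strong: the prototype nets 30 − 3 = 27; no prototype nets 24. Strong stays.
Weak: the prototype nets 30 − 7 = 23; no prototype nets 24. Weak would deviate.
A type deviates, so pooling fails.

No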